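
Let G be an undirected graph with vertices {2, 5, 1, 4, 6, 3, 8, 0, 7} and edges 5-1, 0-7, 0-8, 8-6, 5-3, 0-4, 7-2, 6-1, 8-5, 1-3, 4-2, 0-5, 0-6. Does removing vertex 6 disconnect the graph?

No

Deleting 6 leaves 1 component (was 1) (its neighbors 0, 1, 8 remain connected to each other), so 6 is not a cut vertex.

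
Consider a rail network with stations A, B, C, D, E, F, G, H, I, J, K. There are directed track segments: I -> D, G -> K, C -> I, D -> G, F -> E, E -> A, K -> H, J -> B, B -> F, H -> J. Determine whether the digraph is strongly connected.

There is no directed path from F to B, so the graph is not strongly connected.

No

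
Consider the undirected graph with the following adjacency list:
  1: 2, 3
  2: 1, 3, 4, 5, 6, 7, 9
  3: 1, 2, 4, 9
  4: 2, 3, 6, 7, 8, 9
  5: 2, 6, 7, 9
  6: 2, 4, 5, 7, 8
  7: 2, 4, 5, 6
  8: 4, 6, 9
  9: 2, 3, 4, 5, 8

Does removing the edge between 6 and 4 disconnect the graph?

After removing 6-4, the path 6-7-4 still connects them, so the edge is not a bridge.

No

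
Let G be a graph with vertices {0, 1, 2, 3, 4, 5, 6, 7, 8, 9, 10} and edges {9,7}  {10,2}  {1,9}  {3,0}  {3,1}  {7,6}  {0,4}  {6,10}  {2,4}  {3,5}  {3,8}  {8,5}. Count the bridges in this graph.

0

The edges on the cycle 3-8-5-3 are not bridges since each lies on that cycle.
Every edge lies on some cycle, so there are no bridges.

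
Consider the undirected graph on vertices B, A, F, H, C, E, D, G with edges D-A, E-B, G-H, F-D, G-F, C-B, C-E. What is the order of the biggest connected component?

5

Starting from B we can reach B, C, E. That is one component of size 3.
Starting from A we can reach A, D, F, G, H. That is one component of size 5.
The largest has 5 vertices.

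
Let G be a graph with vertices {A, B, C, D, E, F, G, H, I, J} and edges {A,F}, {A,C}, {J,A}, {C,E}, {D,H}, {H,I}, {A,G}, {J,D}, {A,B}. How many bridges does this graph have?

9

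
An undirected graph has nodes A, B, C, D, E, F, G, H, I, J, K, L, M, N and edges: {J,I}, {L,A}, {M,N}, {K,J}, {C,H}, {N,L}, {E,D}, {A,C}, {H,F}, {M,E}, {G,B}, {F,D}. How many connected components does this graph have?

3

Starting from B we can reach B, G. That is one component of size 2.
Starting from I we can reach I, J, K. That is one component of size 3.
Starting from A we can reach A, C, D, E, F, H, L, M, N. That is one component of size 9.
Total: 3 components.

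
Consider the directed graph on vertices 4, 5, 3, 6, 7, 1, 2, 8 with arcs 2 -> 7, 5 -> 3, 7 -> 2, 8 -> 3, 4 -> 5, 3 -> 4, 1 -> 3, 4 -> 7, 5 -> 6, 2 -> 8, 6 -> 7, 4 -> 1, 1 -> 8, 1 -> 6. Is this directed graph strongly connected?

Yes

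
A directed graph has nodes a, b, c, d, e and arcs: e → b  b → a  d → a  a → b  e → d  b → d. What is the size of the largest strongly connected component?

{a, b, d} are all mutually reachable — one SCC of size 3.
{e} is an SCC by itself.
{c} is an SCC by itself.
The largest has 3 vertices.

3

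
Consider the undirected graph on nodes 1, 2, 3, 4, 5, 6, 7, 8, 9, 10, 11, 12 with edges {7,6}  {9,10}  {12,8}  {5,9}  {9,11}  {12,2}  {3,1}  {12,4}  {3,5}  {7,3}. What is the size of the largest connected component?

Starting from 2 we can reach 2, 4, 8, 12. That is one component of size 4.
Starting from 1 we can reach 1, 3, 5, 6, 7, 9, 10, 11. That is one component of size 8.
The largest has 8 vertices.

8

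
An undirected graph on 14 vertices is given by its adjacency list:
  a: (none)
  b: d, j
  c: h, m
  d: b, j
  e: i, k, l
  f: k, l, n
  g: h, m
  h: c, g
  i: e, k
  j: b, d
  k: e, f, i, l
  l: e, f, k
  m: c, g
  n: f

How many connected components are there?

4

a is isolated — a component by itself.
Starting from b we can reach b, d, j. That is one component of size 3.
Starting from c we can reach c, g, h, m. That is one component of size 4.
Starting from e we can reach e, f, i, k, l, n. That is one component of size 6.
Total: 4 components.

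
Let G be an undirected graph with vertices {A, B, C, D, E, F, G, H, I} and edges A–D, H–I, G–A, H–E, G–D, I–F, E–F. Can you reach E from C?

The component containing C is {C}, and E is not in it.

No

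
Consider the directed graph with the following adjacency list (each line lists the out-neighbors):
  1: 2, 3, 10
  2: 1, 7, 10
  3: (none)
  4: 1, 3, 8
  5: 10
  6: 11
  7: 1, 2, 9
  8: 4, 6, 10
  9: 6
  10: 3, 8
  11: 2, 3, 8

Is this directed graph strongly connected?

No

There is no directed path from 1 to 5, so the graph is not strongly connected.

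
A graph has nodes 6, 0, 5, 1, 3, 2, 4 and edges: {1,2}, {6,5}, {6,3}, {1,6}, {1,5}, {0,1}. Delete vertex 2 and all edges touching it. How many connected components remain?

2

With 2 gone, the remaining components are: {4}; {0, 1, 3, 5, 6}.
That is 2 components.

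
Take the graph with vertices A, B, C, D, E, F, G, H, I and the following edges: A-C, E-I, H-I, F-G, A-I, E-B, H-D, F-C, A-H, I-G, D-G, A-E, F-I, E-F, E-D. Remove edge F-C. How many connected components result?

1

F and C are still connected via F-E-A-C, so the component count stays at 1.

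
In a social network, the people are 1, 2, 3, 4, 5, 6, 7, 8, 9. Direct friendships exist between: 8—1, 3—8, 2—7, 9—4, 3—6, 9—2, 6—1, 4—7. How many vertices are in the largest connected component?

5 is isolated — a component by itself.
Starting from 1 we can reach 1, 3, 6, 8. That is one component of size 4.
Starting from 2 we can reach 2, 4, 7, 9. That is one component of size 4.
The largest has 4 vertices.

4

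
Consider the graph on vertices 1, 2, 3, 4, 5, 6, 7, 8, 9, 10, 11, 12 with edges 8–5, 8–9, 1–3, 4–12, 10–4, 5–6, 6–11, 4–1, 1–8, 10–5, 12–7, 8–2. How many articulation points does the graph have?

Removing 1 increases the component count from 1 to 2, so 1 is a cut vertex.
Removing 4 increases the component count from 1 to 2, so 4 is a cut vertex.
Removing 5 increases the component count from 1 to 2, so 5 is a cut vertex.
Likewise 6, 8, 12 are cut vertices.
By contrast removing 3 leaves 1 component; it is not a cut vertex. No other vertex is a cut vertex either.

6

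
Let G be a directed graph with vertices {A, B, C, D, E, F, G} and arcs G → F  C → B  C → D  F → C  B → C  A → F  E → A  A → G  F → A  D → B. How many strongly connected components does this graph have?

3

{A, F, G} are all mutually reachable — one SCC of size 3.
{B, C, D} are all mutually reachable — one SCC of size 3.
{E} is an SCC by itself.
That gives 3 strongly connected components.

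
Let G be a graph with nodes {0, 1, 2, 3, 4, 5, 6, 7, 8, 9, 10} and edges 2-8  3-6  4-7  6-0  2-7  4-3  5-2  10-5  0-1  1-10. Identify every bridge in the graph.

The edges on the cycle 4-3-6-0-1-10-5-2-7-4 are not bridges since each lies on that cycle.
But removing 8-2 disconnects 8 from 2 — this is a bridge.

2-8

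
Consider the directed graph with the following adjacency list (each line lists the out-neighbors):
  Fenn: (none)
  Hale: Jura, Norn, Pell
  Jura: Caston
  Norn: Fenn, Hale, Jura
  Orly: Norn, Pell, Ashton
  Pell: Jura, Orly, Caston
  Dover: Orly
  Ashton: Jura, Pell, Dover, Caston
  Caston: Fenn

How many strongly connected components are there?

{Hale, Norn, Orly, Pell, Dover, Ashton} are all mutually reachable — one SCC of size 6.
{Jura} is an SCC by itself.
{Fenn} is an SCC by itself.
{Caston} is an SCC by itself.
That gives 4 strongly connected components.

4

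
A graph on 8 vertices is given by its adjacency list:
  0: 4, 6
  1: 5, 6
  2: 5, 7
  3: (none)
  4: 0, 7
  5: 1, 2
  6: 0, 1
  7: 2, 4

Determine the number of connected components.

3 is isolated — a component by itself.
Starting from 0 we can reach 0, 1, 2, 4, 5, 6, 7. That is one component of size 7.
Total: 2 components.

2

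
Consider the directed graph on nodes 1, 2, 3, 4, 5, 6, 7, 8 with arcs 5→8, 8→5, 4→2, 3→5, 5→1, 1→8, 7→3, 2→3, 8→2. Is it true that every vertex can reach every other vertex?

There is no directed path from 8 to 7, so the graph is not strongly connected.

No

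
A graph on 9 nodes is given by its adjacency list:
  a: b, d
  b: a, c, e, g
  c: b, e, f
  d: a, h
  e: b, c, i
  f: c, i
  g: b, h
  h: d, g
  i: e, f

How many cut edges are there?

The edges on the cycle b-g-h-d-a-b are not bridges since each lies on that cycle.
Every edge lies on some cycle, so there are no bridges.

0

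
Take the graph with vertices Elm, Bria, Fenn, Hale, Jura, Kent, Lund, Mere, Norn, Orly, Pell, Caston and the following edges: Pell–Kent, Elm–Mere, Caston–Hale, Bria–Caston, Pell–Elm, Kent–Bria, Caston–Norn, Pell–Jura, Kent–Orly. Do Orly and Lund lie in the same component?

No

The component containing Orly is {Elm, Bria, Hale, Jura, Kent, Mere, Norn, Orly, Pell, Caston}, and Lund is not in it.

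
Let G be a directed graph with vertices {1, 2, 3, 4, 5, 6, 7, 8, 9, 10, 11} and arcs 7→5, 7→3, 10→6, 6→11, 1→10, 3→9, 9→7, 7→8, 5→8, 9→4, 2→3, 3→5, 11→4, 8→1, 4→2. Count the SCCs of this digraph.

{1, 2, 3, 4, 5, 6, 7, 8, 9, 10, 11} are all mutually reachable — one SCC of size 11.
That gives 1 strongly connected component.

1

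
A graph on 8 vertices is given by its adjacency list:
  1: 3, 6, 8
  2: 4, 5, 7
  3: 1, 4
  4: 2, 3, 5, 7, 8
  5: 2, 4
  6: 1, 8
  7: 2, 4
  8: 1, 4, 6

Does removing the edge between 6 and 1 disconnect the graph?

No

After removing 6-1, the path 6-8-1 still connects them, so the edge is not a bridge.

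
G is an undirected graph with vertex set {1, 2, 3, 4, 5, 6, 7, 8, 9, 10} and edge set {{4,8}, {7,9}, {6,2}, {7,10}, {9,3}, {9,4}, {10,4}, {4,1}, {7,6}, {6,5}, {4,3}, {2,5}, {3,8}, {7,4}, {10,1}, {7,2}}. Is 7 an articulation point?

Deleting 7 raises the number of components from 1 to 2, so 7 is a cut vertex.

Yes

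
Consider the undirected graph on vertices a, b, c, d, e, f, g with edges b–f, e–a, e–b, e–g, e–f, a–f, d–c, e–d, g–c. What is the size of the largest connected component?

7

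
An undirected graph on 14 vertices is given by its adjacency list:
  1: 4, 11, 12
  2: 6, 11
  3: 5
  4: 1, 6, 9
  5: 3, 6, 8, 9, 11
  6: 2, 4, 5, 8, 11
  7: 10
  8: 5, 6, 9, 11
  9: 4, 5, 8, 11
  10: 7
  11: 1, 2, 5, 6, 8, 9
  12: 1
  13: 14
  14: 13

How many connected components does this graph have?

3

Starting from 7 we can reach 7, 10. That is one component of size 2.
Starting from 13 we can reach 13, 14. That is one component of size 2.
Starting from 1 we can reach 1, 2, 3, 4, 5, 6, 8, 9, 11, 12. That is one component of size 10.
Total: 3 components.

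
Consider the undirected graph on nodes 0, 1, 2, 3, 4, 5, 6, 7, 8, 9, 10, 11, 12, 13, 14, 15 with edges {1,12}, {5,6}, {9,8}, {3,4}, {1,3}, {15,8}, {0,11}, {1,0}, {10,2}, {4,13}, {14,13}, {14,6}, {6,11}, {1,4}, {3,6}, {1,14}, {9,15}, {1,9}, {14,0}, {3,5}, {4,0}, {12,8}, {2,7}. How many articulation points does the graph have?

Removing 1 increases the component count from 2 to 3, so 1 is a cut vertex.
Removing 2 increases the component count from 2 to 3, so 2 is a cut vertex.
By contrast removing 4 leaves 2 components; it is not a cut vertex. No other vertex is a cut vertex either.

2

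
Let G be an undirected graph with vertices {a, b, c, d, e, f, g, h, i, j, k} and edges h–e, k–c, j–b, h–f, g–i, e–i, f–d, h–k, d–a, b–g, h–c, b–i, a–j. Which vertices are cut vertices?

Removing h increases the component count from 1 to 2, so h is a cut vertex.
By contrast removing c leaves 1 component; it is not a cut vertex. No other vertex is a cut vertex either.

h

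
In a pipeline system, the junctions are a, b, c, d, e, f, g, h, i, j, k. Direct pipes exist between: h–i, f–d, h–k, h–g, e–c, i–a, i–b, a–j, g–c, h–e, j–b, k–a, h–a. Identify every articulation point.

Removing h increases the component count from 2 to 3, so h is a cut vertex.
By contrast removing f leaves 2 components; it is not a cut vertex. No other vertex is a cut vertex either.

h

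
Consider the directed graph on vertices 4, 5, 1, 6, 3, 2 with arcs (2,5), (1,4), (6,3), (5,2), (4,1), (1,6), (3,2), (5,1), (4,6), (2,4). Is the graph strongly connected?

From 1 we can reach every vertex (1, 2, 3, 4, 5, 6), and every vertex can reach 1 (1, 2, 3, 4, 5, 6). So the whole graph is one strongly connected component.

Yes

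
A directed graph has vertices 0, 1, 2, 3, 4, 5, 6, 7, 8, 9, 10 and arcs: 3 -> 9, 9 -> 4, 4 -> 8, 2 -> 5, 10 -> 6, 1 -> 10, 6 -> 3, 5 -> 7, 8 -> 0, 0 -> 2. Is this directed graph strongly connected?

There is no directed path from 9 to 6, so the graph is not strongly connected.

No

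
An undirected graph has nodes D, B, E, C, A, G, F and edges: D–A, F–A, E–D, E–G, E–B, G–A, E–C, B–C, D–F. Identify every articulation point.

E

Removing E increases the component count from 1 to 2, so E is a cut vertex.
By contrast removing G leaves 1 component; it is not a cut vertex. No other vertex is a cut vertex either.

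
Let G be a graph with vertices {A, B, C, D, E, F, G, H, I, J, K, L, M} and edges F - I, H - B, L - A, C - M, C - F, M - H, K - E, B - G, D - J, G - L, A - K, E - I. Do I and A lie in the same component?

Yes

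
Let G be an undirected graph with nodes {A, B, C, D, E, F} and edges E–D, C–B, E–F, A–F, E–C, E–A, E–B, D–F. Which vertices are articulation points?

Removing E increases the component count from 1 to 2, so E is a cut vertex.
By contrast removing D leaves 1 component; it is not a cut vertex. No other vertex is a cut vertex either.

E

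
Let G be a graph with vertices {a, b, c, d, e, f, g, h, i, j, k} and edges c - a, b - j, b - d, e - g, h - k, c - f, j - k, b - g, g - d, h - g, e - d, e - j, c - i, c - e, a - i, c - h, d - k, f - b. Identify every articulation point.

c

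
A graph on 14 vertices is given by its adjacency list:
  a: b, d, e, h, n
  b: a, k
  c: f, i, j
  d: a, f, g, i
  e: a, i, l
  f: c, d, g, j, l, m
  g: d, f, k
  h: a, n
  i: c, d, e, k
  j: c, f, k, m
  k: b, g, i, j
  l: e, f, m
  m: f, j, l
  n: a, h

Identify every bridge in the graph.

The edges on the cycle a-h-n-a are not bridges since each lies on that cycle.
Every edge lies on some cycle, so there are no bridges.

none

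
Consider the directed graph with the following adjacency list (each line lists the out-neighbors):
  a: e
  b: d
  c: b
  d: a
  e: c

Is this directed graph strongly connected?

Yes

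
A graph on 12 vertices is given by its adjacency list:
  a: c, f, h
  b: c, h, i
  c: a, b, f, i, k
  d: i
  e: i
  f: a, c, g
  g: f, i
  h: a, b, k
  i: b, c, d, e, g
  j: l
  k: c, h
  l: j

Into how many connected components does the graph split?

2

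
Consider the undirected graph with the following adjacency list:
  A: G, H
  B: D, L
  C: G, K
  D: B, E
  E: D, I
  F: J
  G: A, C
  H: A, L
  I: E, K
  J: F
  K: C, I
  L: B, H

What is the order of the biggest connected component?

10

Starting from F we can reach F, J. That is one component of size 2.
Starting from A we can reach A, B, C, D, E, G, H, I, K, L. That is one component of size 10.
The largest has 10 vertices.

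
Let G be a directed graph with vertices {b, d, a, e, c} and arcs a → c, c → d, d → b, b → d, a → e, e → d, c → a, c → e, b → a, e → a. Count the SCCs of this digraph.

{a, b, c, d, e} are all mutually reachable — one SCC of size 5.
That gives 1 strongly connected component.

1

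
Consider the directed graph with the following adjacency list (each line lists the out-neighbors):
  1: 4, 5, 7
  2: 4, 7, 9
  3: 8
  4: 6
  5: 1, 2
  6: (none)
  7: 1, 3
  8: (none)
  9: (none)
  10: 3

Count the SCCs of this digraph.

7

{1, 2, 5, 7} are all mutually reachable — one SCC of size 4.
{10} is an SCC by itself.
{9} is an SCC by itself.
{4} is an SCC by itself.
{6} is an SCC by itself.
(and 2 more singleton SCCs)
That gives 7 strongly connected components.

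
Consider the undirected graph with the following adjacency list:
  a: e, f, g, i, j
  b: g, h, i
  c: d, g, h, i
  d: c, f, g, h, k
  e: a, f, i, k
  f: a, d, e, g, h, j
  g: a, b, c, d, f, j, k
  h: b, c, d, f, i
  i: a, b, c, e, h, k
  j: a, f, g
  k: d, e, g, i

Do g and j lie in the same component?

Yes

From g we can reach a, b, c, d, e, f, g, h, i, j, k, which includes j.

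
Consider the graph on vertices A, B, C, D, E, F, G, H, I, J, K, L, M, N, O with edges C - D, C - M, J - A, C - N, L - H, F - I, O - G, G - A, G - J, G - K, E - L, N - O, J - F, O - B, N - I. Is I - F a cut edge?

After removing I - F, the path I-N-O-G-J-F still connects them, so the edge is not a bridge.

No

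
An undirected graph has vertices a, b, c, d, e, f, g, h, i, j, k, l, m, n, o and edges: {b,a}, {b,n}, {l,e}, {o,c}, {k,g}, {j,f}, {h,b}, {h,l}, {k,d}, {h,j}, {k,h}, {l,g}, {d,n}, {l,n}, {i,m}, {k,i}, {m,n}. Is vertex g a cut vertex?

No

Deleting g leaves 2 components (was 2), so g is not a cut vertex.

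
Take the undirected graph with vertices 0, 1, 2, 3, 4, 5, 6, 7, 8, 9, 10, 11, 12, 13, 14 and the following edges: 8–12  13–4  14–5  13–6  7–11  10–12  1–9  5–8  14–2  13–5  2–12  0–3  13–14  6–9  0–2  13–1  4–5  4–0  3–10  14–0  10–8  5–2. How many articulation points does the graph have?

Removing 13 increases the component count from 2 to 3, so 13 is a cut vertex.
By contrast removing 8 leaves 2 components; it is not a cut vertex. No other vertex is a cut vertex either.

1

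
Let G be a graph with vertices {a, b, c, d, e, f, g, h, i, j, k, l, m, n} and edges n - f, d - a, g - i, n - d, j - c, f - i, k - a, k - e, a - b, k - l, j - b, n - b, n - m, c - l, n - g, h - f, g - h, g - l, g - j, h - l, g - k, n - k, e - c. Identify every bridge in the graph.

The edges on the cycle n-d-a-k-g-n are not bridges since each lies on that cycle.
But removing m - n disconnects m from n — this is a bridge.

m-n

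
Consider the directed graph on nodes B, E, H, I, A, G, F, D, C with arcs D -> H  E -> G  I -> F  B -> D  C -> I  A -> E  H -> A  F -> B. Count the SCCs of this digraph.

9

{G} is an SCC by itself.
{A} is an SCC by itself.
{D} is an SCC by itself.
{H} is an SCC by itself.
{I} is an SCC by itself.
(and 4 more singleton SCCs)
That gives 9 strongly connected components.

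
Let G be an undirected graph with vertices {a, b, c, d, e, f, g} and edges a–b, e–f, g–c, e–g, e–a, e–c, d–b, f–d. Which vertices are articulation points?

Removing e increases the component count from 1 to 2, so e is a cut vertex.
By contrast removing f leaves 1 component; it is not a cut vertex. No other vertex is a cut vertex either.

e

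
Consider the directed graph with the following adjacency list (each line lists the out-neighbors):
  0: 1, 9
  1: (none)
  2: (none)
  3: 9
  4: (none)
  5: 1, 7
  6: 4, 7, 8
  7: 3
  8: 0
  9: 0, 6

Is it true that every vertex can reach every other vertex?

There is no directed path from 4 to 6, so the graph is not strongly connected.

No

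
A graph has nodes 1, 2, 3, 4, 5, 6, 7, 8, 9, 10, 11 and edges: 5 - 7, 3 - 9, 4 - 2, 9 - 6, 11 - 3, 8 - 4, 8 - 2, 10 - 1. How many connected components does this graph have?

4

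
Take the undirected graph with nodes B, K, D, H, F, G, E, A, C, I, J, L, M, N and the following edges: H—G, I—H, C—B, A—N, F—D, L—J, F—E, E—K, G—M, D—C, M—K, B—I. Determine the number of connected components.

3

Starting from A we can reach A, N. That is one component of size 2.
Starting from J we can reach J, L. That is one component of size 2.
Starting from B we can reach B, C, D, E, F, G, H, I, K, M. That is one component of size 10.
Total: 3 components.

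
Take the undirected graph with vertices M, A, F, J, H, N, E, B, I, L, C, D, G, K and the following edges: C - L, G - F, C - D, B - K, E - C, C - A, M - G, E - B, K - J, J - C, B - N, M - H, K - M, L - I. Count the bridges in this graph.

9

The edges on the cycle E-B-K-J-C-E are not bridges since each lies on that cycle.
But removing C - A disconnects C from A; removing K - M disconnects K from M; removing C - L disconnects C from L; removing N - B disconnects N from B — these are bridges.
In total 9 edges are bridges.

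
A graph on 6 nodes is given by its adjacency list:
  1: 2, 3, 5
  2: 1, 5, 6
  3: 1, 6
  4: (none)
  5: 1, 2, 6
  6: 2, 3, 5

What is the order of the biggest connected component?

5

4 is isolated — a component by itself.
Starting from 1 we can reach 1, 2, 3, 5, 6. That is one component of size 5.
The largest has 5 vertices.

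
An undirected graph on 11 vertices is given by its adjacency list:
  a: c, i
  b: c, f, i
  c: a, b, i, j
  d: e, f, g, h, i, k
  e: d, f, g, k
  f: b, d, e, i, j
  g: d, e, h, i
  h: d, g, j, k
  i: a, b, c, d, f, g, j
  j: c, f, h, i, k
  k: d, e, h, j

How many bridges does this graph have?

The edges on the cycle f-d-h-k-e-f are not bridges since each lies on that cycle.
Every edge lies on some cycle, so there are no bridges.

0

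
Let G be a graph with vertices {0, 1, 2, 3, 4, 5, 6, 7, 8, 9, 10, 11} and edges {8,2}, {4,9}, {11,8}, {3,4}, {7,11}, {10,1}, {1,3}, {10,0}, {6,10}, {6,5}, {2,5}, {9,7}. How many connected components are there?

1

Starting from 0 we can reach 0, 1, 2, 3, 4, 5, 6, 7, 8, 9, 10, 11. That is one component of size 12.
Total: 1 component.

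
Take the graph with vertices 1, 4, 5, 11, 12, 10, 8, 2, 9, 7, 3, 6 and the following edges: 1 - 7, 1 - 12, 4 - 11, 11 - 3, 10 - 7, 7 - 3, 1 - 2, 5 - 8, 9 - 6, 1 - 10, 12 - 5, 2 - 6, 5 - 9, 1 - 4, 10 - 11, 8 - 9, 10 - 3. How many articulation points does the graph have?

1

Removing 1 increases the component count from 1 to 2, so 1 is a cut vertex.
By contrast removing 11 leaves 1 component; it is not a cut vertex. No other vertex is a cut vertex either.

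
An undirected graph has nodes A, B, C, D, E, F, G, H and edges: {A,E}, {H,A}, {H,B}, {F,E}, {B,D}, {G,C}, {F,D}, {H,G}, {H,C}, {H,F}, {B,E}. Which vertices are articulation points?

H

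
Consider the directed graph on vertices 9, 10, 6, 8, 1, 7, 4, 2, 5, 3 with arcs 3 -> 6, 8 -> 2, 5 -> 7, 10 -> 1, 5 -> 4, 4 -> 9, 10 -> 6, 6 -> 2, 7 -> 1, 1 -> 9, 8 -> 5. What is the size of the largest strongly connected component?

{10} is an SCC by itself.
{9} is an SCC by itself.
{6} is an SCC by itself.
{4} is an SCC by itself.
{5} is an SCC by itself.
(and 5 more singleton SCCs)
The largest has 1 vertex.

1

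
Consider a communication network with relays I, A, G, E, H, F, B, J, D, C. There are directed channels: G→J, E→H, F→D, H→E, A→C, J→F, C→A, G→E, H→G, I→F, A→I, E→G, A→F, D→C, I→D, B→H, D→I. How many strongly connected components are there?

4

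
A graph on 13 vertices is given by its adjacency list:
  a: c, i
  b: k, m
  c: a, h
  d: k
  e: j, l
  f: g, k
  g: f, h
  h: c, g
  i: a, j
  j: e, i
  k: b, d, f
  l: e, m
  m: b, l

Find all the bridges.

d-k

The edges on the cycle c-a-i-j-e-l-m-b-k-f-g-h-c are not bridges since each lies on that cycle.
But removing k-d disconnects k from d — this is a bridge.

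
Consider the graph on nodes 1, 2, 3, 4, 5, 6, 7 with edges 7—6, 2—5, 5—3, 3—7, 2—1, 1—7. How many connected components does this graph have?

4 is isolated — a component by itself.
Starting from 1 we can reach 1, 2, 3, 5, 6, 7. That is one component of size 6.
Total: 2 components.

2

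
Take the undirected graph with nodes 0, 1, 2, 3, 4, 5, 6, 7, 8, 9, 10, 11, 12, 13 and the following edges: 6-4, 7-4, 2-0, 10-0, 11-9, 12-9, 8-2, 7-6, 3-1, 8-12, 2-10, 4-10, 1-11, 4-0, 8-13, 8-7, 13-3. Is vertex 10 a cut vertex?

Deleting 10 leaves 2 components (was 2), so 10 is not a cut vertex.

No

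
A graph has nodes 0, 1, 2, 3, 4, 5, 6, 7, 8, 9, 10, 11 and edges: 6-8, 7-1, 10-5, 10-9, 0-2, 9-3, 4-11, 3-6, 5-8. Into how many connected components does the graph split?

4

Starting from 4 we can reach 4, 11. That is one component of size 2.
Starting from 1 we can reach 1, 7. That is one component of size 2.
Starting from 0 we can reach 0, 2. That is one component of size 2.
Starting from 3 we can reach 3, 5, 6, 8, 9, 10. That is one component of size 6.
Total: 4 components.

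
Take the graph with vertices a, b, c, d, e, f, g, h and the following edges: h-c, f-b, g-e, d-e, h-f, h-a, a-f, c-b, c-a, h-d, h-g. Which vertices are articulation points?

h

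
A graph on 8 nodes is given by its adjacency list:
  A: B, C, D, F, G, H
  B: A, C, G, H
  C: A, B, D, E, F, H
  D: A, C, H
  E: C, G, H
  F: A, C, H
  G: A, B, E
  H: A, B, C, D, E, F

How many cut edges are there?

The edges on the cycle C-E-H-A-C are not bridges since each lies on that cycle.
Every edge lies on some cycle, so there are no bridges.

0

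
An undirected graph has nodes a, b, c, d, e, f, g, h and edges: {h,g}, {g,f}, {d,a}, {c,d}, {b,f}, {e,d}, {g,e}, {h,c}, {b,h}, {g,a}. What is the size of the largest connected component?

8

Starting from a we can reach a, b, c, d, e, f, g, h. That is one component of size 8.
The largest has 8 vertices.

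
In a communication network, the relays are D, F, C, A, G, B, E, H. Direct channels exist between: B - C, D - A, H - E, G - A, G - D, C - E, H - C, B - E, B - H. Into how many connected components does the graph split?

3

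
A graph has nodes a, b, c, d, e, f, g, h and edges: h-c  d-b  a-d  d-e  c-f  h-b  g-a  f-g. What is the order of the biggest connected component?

Starting from a we can reach a, b, c, d, e, f, g, h. That is one component of size 8.
The largest has 8 vertices.

8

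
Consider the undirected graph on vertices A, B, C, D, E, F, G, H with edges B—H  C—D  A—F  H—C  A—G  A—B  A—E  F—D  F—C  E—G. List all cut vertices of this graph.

A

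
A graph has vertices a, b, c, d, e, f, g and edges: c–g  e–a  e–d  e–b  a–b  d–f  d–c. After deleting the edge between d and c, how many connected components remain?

2

Before removal there is 1 component.
d–c is a bridge — removing it separates d's side from c's side.
After removal: 2 components.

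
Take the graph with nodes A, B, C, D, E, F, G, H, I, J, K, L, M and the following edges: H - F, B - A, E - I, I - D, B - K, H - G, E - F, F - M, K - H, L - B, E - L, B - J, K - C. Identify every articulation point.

Removing B increases the component count from 1 to 3, so B is a cut vertex.
Removing E increases the component count from 1 to 2, so E is a cut vertex.
Removing F increases the component count from 1 to 2, so F is a cut vertex.
Likewise H, I, K are cut vertices.
By contrast removing L leaves 1 component; it is not a cut vertex. No other vertex is a cut vertex either.

B, E, F, H, I, K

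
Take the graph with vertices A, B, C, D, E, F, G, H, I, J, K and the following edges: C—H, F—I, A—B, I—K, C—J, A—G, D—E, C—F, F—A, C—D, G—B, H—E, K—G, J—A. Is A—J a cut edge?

After removing A—J, the path A-F-C-J still connects them, so the edge is not a bridge.

No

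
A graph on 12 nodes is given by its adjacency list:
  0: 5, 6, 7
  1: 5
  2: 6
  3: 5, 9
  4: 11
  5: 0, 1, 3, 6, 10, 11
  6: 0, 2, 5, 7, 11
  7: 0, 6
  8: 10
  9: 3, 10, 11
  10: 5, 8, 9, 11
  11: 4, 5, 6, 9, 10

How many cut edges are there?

4

The edges on the cycle 11-10-5-11 are not bridges since each lies on that cycle.
But removing 5-1 disconnects 5 from 1; removing 2-6 disconnects 2 from 6; removing 8-10 disconnects 8 from 10; removing 11-4 disconnects 11 from 4 — these are bridges.
That makes 4 bridges.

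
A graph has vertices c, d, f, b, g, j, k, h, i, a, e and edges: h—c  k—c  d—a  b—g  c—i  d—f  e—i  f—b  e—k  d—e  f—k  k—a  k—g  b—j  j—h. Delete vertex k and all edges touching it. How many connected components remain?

1

With k gone, the remaining components are: {a, b, c, d, e, f, g, h, i, j}.
That is 1 component.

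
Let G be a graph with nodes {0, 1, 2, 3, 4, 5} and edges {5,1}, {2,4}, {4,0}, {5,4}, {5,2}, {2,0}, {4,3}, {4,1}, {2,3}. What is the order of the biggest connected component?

Starting from 0 we can reach 0, 1, 2, 3, 4, 5. That is one component of size 6.
The largest has 6 vertices.

6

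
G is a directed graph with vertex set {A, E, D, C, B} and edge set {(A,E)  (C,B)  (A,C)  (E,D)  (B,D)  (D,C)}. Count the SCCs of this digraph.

3

{B, C, D} are all mutually reachable — one SCC of size 3.
{A} is an SCC by itself.
{E} is an SCC by itself.
That gives 3 strongly connected components.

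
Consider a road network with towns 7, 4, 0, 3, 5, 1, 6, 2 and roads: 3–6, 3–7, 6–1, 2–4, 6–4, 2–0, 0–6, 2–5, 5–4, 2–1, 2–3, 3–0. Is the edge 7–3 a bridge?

Yes

Removing 7–3 leaves no path between 7 and 3: the component count goes from 1 to 2. So it is a bridge.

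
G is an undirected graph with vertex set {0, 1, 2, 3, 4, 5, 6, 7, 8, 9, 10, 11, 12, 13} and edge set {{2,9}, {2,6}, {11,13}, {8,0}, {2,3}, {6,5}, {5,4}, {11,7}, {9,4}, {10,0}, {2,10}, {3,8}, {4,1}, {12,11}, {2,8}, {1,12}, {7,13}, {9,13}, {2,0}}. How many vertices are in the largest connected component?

14

Starting from 0 we can reach 0, 1, 2, 3, 4, 5, 6, 7, 8, 9, 10, 11, 12, 13. That is one component of size 14.
The largest has 14 vertices.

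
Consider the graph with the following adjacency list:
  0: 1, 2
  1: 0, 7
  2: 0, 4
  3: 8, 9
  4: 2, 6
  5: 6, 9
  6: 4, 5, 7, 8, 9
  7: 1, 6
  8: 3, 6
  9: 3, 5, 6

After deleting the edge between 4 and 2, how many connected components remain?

4 and 2 are still connected via 4-6-7-1-0-2, so the component count stays at 1.

1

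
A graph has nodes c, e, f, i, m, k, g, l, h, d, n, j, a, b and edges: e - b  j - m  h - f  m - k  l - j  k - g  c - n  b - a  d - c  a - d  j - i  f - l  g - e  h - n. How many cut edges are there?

The edges on the cycle h-f-l-j-m-k-g-e-b-a-d-c-n-h are not bridges since each lies on that cycle.
But removing j - i disconnects j from i — this is a bridge.

1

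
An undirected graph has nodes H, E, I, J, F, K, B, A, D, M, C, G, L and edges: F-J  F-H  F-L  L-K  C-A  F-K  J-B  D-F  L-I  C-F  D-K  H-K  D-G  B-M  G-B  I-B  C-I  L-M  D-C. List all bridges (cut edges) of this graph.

The edges on the cycle D-C-F-L-I-B-G-D are not bridges since each lies on that cycle.
But removing A-C disconnects A from C — this is a bridge.

A-C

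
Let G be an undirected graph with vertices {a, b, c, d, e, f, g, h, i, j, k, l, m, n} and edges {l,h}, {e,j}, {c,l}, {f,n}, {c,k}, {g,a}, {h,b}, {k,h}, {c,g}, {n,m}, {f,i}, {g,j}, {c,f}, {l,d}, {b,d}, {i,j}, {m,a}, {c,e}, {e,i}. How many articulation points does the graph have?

Removing c increases the component count from 1 to 2, so c is a cut vertex.
By contrast removing d leaves 1 component; it is not a cut vertex. No other vertex is a cut vertex either.

1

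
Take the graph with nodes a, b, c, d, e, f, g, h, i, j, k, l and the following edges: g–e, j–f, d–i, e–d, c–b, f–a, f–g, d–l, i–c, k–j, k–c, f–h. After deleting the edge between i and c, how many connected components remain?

1

i and c are still connected via i-d-e-g-f-j-k-c, so the component count stays at 1.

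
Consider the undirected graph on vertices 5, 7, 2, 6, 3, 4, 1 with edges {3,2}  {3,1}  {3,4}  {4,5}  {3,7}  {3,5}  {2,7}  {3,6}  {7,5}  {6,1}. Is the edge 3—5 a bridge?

No

After removing 3—5, the path 3-4-5 still connects them, so the edge is not a bridge.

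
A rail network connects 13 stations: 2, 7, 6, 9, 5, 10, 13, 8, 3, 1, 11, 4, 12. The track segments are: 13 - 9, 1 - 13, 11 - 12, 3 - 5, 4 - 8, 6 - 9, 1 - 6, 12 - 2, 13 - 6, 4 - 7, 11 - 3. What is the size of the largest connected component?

5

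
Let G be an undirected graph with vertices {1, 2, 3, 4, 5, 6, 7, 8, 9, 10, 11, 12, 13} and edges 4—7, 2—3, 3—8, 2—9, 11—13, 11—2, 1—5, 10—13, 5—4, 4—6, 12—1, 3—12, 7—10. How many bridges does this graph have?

The edges on the cycle 11-2-3-12-1-5-4-7-10-13-11 are not bridges since each lies on that cycle.
But removing 2—9 disconnects 2 from 9; removing 6—4 disconnects 6 from 4; removing 3—8 disconnects 3 from 8 — these are bridges.
That makes 3 bridges.

3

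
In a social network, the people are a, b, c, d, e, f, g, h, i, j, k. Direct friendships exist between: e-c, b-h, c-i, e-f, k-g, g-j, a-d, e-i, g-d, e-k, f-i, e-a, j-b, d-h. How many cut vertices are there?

Removing e increases the component count from 1 to 2, so e is a cut vertex.
By contrast removing d leaves 1 component; it is not a cut vertex. No other vertex is a cut vertex either.

1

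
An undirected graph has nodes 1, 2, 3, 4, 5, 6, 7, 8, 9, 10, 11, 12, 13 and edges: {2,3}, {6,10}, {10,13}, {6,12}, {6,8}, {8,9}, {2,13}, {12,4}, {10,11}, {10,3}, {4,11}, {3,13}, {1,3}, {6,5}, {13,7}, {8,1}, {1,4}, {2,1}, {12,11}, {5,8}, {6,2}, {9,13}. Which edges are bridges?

The edges on the cycle 6-10-13-3-2-6 are not bridges since each lies on that cycle.
But removing 13-7 disconnects 13 from 7 — this is a bridge.

13-7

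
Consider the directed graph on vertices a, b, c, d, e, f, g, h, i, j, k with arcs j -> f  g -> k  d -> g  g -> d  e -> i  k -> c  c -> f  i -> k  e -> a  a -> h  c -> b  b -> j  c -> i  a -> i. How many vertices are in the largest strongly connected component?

3

{c, i, k} are all mutually reachable — one SCC of size 3.
{d, g} are all mutually reachable — one SCC of size 2.
{h} is an SCC by itself.
{a} is an SCC by itself.
{b} is an SCC by itself.
(and 3 more singleton SCCs)
The largest has 3 vertices.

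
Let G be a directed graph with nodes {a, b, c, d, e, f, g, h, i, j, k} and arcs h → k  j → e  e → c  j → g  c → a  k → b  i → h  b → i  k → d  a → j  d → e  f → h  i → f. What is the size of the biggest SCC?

{b, f, h, i, k} are all mutually reachable — one SCC of size 5.
{a, c, e, j} are all mutually reachable — one SCC of size 4.
{g} is an SCC by itself.
{d} is an SCC by itself.
The largest has 5 vertices.

5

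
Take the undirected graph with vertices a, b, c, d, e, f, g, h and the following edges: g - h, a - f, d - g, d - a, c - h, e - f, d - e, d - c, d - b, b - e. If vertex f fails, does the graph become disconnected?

Deleting f leaves 1 component (was 1) (its neighbors a, e remain connected to each other), so f is not a cut vertex.

No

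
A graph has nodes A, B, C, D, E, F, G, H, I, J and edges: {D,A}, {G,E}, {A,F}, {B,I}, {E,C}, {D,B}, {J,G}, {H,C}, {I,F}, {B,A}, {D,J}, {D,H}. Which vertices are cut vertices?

D

Removing D increases the component count from 1 to 2, so D is a cut vertex.
By contrast removing F leaves 1 component; it is not a cut vertex. No other vertex is a cut vertex either.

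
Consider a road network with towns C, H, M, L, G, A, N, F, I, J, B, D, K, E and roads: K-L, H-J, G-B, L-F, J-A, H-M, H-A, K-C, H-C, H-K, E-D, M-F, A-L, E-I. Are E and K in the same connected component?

No

The component containing E is {D, E, I}, and K is not in it.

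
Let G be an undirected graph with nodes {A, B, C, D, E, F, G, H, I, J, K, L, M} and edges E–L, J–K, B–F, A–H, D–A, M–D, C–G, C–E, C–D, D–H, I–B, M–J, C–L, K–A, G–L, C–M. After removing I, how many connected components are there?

With I gone, the remaining components are: {B, F}; {A, C, D, E, G, H, J, K, L, M}.
That is 2 components.

2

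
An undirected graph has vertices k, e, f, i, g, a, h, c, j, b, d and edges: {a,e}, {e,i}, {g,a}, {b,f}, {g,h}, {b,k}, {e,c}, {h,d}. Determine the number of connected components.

3

j is isolated — a component by itself.
Starting from b we can reach b, f, k. That is one component of size 3.
Starting from a we can reach a, c, d, e, g, h, i. That is one component of size 7.
Total: 3 components.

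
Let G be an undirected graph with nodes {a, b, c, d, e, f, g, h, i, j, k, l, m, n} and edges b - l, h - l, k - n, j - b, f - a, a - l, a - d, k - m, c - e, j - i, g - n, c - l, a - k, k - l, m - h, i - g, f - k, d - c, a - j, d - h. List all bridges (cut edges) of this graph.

The edges on the cycle a-d-c-l-k-a are not bridges since each lies on that cycle.
But removing e - c disconnects e from c — this is a bridge.

c-e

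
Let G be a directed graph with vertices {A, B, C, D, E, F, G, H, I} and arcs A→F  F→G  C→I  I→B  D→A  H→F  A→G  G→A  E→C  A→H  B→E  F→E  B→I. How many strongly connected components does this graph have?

{A, F, G, H} are all mutually reachable — one SCC of size 4.
{B, C, E, I} are all mutually reachable — one SCC of size 4.
{D} is an SCC by itself.
That gives 3 strongly connected components.

3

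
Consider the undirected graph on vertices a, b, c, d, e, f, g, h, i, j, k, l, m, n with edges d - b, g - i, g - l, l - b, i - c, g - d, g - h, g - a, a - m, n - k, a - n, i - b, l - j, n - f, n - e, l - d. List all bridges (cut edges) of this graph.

The edges on the cycle g-i-b-l-g are not bridges since each lies on that cycle.
But removing g - a disconnects g from a; removing c - i disconnects c from i; removing n - k disconnects n from k; removing g - h disconnects g from h — these are bridges.
In total 9 edges are bridges.

a-g, a-m, a-n, c-i, e-n, f-n, g-h, j-l, k-n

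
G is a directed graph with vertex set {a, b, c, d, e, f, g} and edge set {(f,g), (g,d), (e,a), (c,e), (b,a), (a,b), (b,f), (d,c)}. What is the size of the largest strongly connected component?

{a, b, c, d, e, f, g} are all mutually reachable — one SCC of size 7.
The largest has 7 vertices.

7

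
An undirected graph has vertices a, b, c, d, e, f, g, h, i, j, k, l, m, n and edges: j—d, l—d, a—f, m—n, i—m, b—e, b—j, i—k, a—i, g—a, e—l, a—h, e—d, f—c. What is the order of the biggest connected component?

9

Starting from b we can reach b, d, e, j, l. That is one component of size 5.
Starting from a we can reach a, c, f, g, h, i, k, m, n. That is one component of size 9.
The largest has 9 vertices.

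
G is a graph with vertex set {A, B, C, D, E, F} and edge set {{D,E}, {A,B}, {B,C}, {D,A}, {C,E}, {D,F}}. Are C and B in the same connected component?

Yes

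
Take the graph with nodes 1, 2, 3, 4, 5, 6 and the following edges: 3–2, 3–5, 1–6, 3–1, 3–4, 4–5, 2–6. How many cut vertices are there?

Removing 3 increases the component count from 1 to 2, so 3 is a cut vertex.
By contrast removing 1 leaves 1 component; it is not a cut vertex. No other vertex is a cut vertex either.

1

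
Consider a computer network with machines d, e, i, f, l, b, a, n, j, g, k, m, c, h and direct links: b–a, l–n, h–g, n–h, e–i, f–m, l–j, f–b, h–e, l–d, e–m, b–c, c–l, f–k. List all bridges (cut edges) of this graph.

a-b, d-l, e-i, f-k, g-h, j-l

The edges on the cycle f-b-c-l-n-h-e-m-f are not bridges since each lies on that cycle.
But removing b–a disconnects b from a; removing f–k disconnects f from k; removing g–h disconnects g from h; removing j–l disconnects j from l — these are bridges.
In total 6 edges are bridges.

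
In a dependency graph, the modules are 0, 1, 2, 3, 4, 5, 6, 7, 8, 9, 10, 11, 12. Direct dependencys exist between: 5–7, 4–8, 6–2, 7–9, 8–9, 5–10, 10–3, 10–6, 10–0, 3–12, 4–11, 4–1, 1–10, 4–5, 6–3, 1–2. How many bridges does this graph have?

3

The edges on the cycle 4-5-7-9-8-4 are not bridges since each lies on that cycle.
But removing 0–10 disconnects 0 from 10; removing 3–12 disconnects 3 from 12; removing 4–11 disconnects 4 from 11 — these are bridges.
That makes 3 bridges.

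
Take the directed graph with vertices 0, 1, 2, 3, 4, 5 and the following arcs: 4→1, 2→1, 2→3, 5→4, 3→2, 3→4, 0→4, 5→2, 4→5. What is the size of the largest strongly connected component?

4

{2, 3, 4, 5} are all mutually reachable — one SCC of size 4.
{1} is an SCC by itself.
{0} is an SCC by itself.
The largest has 4 vertices.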